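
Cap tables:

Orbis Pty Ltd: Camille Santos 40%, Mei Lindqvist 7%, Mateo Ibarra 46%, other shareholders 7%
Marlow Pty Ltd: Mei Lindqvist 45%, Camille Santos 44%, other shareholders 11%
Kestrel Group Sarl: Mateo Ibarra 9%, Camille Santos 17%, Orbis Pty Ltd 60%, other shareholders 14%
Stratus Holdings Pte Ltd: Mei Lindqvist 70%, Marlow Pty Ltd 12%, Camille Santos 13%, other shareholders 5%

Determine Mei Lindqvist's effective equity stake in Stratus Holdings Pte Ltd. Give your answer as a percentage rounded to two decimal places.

Mei reaches Stratus along 2 paths.
Direct stake: 70% = 70%.
Via Marlow: 45% × 12% = 5.4%.
Total: 70% + 5.4% = 75.4%.
Rounded: 75.40%.

75.40%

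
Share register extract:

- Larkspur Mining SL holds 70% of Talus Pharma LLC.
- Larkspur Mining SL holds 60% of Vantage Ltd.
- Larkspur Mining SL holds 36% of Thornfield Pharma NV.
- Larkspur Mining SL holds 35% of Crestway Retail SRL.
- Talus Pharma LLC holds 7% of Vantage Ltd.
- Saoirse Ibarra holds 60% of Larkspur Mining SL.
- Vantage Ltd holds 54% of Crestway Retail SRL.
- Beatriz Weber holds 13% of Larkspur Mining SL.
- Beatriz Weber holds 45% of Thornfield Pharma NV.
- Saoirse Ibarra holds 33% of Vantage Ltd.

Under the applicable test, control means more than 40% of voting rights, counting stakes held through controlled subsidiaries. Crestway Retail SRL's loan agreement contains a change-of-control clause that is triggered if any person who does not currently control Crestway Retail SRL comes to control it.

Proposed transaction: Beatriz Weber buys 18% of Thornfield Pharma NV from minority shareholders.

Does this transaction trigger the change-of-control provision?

No

The purchase changes only Beatriz's holdings, so Beatriz is the only person who could newly come to control Crestway.
Beatriz holds 45% of Thornfield, so Beatriz controls Thornfield.
Neither Beatriz nor any entity Beatriz controls holds any voting interest in Crestway.
So before the transaction, Beatriz does not control Crestway.
After the purchase, Beatriz's direct stake in Thornfield rises to 45% + 18% = 63%.
Beatriz holds 63% of Thornfield, so Beatriz controls Thornfield.
After the transaction, neither Beatriz nor any entity Beatriz controls holds a voting interest in Crestway, so Beatriz still does not control it.
No new person acquires control, so the clause is not triggered.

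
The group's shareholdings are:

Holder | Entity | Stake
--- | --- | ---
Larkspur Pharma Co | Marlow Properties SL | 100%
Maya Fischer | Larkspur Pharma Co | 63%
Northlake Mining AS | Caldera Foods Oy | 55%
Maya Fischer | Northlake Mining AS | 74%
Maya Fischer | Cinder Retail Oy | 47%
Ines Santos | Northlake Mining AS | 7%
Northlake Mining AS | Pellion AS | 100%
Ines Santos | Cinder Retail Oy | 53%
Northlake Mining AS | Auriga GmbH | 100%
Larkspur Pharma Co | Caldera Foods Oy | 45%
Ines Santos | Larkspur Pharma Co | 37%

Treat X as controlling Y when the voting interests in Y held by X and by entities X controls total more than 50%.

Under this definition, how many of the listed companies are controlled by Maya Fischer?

Maya holds 63% of Larkspur, so Maya controls Larkspur.
Maya holds 74% of Northlake, so Maya controls Northlake.
Northlake holds 100% of Pellion, so Maya controls Pellion.
Northlake holds 100% of Auriga, so Maya controls Auriga.
Larkspur holds 100% of Marlow, so Maya controls Marlow.
Northlake and Larkspur together hold 55% + 45% = 100% of Caldera, so Maya controls Caldera.
No other company's threshold is met.
Maya controls 6 companies.

6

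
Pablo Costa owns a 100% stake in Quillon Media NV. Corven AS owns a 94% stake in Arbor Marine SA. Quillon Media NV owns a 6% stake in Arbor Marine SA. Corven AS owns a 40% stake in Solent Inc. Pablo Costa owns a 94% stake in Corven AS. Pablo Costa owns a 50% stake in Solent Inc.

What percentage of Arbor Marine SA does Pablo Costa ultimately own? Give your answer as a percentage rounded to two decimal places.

94.36%

Pablo reaches Arbor along 2 paths.
Via Quillon: 100% × 6% = 6%.
Via Corven: 94% × 94% = 88.36%.
Total: 6% + 88.36% = 94.36%.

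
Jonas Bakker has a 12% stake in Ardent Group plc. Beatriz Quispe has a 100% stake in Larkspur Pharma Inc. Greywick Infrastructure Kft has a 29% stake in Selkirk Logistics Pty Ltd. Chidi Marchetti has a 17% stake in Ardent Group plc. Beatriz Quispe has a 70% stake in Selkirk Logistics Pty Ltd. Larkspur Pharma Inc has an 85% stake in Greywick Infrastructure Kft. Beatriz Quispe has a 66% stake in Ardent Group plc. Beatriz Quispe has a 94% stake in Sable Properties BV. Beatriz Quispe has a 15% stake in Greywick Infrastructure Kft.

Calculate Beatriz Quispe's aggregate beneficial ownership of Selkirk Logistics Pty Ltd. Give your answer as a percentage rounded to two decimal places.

99.00%

Beatriz reaches Selkirk along 3 paths.
Via Larkspur → Greywick: 100% × 85% × 29% = 24.65%.
Via Greywick: 15% × 29% = 4.35%.
Direct stake: 70% = 70%.
Total: 24.65% + 4.35% + 70% = 99%.
Rounded: 99.00%.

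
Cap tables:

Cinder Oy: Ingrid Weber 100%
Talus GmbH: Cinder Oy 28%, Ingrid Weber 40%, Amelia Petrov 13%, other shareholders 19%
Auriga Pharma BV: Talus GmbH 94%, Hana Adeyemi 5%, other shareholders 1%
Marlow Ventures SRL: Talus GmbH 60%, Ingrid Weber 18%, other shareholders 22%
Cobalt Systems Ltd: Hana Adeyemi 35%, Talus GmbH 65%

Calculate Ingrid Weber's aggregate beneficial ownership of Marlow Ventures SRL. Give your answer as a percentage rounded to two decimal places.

Ingrid reaches Marlow along 3 paths.
Via Cinder → Talus: 100% × 28% × 60% = 16.8%.
Via Talus: 40% × 60% = 24%.
Direct stake: 18% = 18%.
Total: 16.8% + 24% + 18% = 58.8%.
Rounded: 58.80%.

58.80%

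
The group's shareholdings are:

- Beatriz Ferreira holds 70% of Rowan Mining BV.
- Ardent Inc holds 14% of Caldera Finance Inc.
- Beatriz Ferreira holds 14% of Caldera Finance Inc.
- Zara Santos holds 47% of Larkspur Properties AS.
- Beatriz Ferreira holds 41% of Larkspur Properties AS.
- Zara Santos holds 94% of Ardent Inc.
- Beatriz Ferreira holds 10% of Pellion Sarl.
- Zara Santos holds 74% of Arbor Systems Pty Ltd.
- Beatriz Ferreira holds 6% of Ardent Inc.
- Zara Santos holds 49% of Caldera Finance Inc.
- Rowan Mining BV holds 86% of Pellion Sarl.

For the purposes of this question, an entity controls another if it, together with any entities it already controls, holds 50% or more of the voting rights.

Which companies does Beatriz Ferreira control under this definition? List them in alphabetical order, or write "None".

Beatriz holds 70% of Rowan, so Beatriz controls Rowan.
Beatriz and Rowan together hold 10% + 86% = 96% of Pellion, so Beatriz controls Pellion.
No other company's threshold is met.

Pellion Sarl, Rowan Mining BV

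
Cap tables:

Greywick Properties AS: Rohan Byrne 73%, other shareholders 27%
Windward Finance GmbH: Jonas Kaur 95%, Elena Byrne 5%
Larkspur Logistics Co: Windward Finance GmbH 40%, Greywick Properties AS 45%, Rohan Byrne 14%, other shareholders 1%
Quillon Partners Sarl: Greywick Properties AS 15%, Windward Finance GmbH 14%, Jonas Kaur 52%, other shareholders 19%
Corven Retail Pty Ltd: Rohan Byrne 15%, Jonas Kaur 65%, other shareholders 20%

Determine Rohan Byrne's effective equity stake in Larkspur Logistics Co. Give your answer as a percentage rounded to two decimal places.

Rohan reaches Larkspur along 2 paths.
Via Greywick: 73% × 45% = 32.85%.
Direct stake: 14% = 14%.
Total: 32.85% + 14% = 46.85%.

46.85%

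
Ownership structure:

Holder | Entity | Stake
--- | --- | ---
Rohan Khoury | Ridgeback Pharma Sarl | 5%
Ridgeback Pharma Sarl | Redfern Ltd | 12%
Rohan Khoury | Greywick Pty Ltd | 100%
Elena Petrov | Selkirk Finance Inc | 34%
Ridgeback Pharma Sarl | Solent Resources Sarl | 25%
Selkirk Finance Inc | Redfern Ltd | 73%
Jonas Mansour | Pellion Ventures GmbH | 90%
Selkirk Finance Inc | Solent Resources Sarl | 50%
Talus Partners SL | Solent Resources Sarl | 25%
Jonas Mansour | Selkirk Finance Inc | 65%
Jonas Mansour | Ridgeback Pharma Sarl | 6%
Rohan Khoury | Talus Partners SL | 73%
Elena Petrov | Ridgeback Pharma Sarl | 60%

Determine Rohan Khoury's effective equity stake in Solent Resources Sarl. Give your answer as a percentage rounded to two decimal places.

Rohan reaches Solent along 2 paths.
Via Talus: 73% × 25% = 18.25%.
Via Ridgeback: 5% × 25% = 1.25%.
Total: 18.25% + 1.25% = 19.5%.
Rounded: 19.50%.

19.50%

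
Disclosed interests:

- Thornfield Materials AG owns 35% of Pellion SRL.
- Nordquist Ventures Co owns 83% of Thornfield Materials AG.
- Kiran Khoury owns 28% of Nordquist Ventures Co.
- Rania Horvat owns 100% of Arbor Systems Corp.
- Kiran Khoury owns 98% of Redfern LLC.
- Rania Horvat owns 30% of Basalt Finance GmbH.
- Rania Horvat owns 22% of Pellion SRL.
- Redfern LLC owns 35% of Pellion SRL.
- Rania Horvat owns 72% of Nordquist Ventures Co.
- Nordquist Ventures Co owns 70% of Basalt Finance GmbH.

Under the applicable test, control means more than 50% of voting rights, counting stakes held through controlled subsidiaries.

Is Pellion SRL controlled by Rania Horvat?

Yes

Rania holds 72% of Nordquist, so Rania controls Nordquist.
Nordquist holds 83% of Thornfield, so Rania controls Thornfield.
Rania and Thornfield together hold 22% + 35% = 57% of Pellion, so Rania controls Pellion.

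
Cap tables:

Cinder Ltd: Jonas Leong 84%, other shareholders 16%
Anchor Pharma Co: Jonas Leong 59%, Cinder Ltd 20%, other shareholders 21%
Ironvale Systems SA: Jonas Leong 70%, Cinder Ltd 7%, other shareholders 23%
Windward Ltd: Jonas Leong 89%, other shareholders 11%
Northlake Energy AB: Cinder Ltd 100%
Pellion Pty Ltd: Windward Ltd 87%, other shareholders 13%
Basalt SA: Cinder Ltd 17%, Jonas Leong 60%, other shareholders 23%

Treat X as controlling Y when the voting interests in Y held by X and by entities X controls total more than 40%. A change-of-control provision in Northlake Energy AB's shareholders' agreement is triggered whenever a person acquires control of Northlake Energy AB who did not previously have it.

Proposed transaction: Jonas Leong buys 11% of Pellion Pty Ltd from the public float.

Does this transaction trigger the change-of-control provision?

The purchase changes only Jonas's holdings, so Jonas is the only person who could newly come to control Northlake.
Jonas holds 84% of Cinder, so Jonas controls Cinder.
Cinder holds 100% of Northlake, so Jonas controls Northlake.
So Jonas already controls Northlake before the transaction.
After the purchase, Jonas holds 11% of Pellion directly.
Jonas controlled Northlake already, so this is not a new person acquiring control; every other person's position is unchanged or reduced.
No new person acquires control, so the clause is not triggered.

No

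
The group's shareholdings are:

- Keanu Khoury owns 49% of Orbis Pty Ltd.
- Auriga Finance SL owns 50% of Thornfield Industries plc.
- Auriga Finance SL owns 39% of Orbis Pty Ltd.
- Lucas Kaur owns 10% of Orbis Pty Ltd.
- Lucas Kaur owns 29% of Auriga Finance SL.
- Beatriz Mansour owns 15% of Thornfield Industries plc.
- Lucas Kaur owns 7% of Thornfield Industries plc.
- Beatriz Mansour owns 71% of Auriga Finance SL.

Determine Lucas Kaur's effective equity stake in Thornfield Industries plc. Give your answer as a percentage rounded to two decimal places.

Lucas reaches Thornfield along 2 paths.
Via Auriga: 29% × 50% = 14.5%.
Direct stake: 7% = 7%.
Total: 14.5% + 7% = 21.5%.
Rounded: 21.50%.

21.50%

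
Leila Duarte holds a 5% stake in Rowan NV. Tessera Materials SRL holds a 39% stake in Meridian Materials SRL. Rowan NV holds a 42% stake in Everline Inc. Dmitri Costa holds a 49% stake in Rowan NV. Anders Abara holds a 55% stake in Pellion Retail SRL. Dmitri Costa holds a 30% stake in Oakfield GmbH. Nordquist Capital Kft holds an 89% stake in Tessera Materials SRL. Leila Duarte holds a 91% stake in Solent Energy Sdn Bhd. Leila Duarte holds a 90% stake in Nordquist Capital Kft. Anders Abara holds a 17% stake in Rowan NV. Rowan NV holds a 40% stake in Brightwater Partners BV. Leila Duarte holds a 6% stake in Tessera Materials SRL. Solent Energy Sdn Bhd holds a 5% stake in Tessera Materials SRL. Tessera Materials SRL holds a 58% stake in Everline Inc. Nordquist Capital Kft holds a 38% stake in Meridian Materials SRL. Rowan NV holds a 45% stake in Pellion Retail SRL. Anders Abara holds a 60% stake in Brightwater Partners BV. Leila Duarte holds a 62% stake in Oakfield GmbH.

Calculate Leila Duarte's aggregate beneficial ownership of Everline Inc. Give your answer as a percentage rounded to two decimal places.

Leila reaches Everline along 4 paths.
Via Rowan: 5% × 42% = 2.1%.
Via Nordquist → Tessera: 90% × 89% × 58% = 46.458%.
Via Solent → Tessera: 91% × 5% × 58% = 2.639%.
Via Tessera: 6% × 58% = 3.48%.
Total: 2.1% + 46.458% + 2.639% + 3.48% = 54.677%.
Rounded: 54.68%.

54.68%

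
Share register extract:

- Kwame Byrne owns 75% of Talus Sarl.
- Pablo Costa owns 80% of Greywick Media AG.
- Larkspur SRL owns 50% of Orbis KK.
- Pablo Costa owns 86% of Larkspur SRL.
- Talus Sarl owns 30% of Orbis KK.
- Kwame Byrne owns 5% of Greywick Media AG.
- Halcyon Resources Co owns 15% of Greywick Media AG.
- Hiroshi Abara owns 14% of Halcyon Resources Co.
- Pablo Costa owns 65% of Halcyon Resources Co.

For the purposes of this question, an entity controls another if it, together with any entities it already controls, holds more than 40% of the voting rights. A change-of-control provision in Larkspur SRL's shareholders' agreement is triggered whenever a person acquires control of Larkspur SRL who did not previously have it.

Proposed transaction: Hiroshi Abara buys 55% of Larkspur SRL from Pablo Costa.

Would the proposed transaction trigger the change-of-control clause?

Yes

The purchase adds only to Hiroshi's holdings (Pablo's stake shrinks), so Hiroshi is the only person who could newly come to control Larkspur.
Hiroshi's largest direct stake is 14% in Halcyon, which does not meet the threshold, so Hiroshi controls no company.
Neither Hiroshi nor any entity Hiroshi controls holds any voting interest in Larkspur.
So before the transaction, Hiroshi does not control Larkspur.
After the purchase, Hiroshi holds 55% of Larkspur directly, and Pablo's stake falls to 31%.
Hiroshi holds 55% of Larkspur, so Hiroshi controls Larkspur.
Hiroshi did not control Larkspur before and does after, so the clause is triggered.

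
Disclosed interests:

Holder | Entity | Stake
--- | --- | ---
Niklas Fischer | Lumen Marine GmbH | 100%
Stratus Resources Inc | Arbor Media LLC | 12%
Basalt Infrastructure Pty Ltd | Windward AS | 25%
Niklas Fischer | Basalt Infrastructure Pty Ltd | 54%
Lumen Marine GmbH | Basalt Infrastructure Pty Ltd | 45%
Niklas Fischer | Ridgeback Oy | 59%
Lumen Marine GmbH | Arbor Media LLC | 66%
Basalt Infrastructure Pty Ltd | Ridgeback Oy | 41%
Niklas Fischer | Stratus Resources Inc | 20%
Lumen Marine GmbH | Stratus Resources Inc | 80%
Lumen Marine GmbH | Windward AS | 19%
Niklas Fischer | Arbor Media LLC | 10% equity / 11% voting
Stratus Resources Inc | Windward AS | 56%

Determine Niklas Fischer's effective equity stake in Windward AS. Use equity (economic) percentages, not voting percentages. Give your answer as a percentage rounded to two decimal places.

99.75%

Niklas reaches Windward along 5 paths.
Via Lumen: 100% × 19% = 19%.
Via Lumen → Stratus: 100% × 80% × 56% = 44.8%.
Via Stratus: 20% × 56% = 11.2%.
Via Basalt: 54% × 25% = 13.5%.
Via Lumen → Basalt: 100% × 45% × 25% = 11.25%.
Total: 19% + 44.8% + 11.2% + 13.5% + 11.25% = 99.75%.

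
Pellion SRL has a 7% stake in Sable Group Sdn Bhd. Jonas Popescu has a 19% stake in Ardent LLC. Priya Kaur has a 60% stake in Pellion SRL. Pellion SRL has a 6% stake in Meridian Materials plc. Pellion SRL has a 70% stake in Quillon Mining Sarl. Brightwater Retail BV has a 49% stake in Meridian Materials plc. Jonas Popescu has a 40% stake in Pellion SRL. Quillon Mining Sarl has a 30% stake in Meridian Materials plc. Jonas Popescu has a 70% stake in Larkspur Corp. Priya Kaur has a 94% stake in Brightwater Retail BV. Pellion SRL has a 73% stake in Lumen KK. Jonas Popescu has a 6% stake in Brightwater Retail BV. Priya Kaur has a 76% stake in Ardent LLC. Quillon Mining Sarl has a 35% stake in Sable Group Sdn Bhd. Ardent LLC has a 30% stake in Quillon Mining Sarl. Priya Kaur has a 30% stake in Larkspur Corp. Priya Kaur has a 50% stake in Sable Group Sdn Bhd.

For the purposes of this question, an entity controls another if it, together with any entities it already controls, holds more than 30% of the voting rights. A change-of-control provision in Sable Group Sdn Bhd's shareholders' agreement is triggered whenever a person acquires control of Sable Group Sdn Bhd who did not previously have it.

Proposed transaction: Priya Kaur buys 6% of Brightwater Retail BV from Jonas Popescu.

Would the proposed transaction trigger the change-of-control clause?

No

The purchase adds only to Priya's holdings (Jonas's stake shrinks), so Priya is the only person who could newly come to control Sable.
Priya holds 76% of Ardent, so Priya controls Ardent.
Priya holds 60% of Pellion, so Priya controls Pellion.
Pellion and Ardent together hold 70% + 30% = 100% of Quillon, so Priya controls Quillon.
Pellion and Priya and Quillon together hold 7% + 50% + 35% = 92% of Sable, so Priya controls Sable.
So Priya already controls Sable before the transaction.
After the purchase, Priya's direct stake in Brightwater rises to 94% + 6% = 100%, and Jonas's stake falls to 0%.
Priya controlled Sable already, so this is not a new person acquiring control; every other person's position is unchanged or reduced.
No new person acquires control, so the clause is not triggered.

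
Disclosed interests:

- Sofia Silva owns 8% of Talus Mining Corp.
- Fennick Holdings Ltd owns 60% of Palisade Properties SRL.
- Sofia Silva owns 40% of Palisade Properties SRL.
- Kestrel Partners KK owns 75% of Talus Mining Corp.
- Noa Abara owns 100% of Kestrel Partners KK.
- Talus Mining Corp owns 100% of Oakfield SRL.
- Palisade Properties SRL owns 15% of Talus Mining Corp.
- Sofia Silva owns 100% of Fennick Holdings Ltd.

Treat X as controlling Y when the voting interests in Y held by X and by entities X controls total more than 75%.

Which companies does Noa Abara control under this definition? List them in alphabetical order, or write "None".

Noa holds 100% of Kestrel, so Noa controls Kestrel.
No other company's threshold is met.

Kestrel Partners KK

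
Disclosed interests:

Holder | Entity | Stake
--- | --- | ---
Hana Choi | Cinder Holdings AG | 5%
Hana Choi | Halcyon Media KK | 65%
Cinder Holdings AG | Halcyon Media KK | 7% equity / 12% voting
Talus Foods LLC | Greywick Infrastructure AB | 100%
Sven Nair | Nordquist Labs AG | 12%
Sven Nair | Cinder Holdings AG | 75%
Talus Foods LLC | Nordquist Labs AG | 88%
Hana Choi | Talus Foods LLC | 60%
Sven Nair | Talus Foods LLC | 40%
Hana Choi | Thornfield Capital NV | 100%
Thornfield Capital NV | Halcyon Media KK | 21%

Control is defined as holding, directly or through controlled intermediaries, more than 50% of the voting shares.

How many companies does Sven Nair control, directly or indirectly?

Sven holds 75% of Cinder, so Sven controls Cinder.
No other company's threshold is met.
Sven controls 1 company.

1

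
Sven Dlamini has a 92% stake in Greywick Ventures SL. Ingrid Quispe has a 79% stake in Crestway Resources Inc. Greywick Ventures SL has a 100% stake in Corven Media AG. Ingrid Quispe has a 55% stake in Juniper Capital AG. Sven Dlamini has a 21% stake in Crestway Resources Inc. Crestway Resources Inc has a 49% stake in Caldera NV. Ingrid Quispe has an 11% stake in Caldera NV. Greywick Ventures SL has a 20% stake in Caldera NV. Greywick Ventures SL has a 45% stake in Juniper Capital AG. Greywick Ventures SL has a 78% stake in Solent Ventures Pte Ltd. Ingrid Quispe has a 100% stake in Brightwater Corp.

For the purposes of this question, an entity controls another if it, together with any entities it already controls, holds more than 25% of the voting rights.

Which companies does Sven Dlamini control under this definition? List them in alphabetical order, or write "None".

Sven holds 92% of Greywick, so Sven controls Greywick.
Greywick holds 100% of Corven, so Sven controls Corven.
Greywick holds 78% of Solent, so Sven controls Solent.
Greywick holds 45% of Juniper, so Sven controls Juniper.
No other company's threshold is met.

Corven Media AG, Greywick Ventures SL, Juniper Capital AG, Solent Ventures Pte Ltd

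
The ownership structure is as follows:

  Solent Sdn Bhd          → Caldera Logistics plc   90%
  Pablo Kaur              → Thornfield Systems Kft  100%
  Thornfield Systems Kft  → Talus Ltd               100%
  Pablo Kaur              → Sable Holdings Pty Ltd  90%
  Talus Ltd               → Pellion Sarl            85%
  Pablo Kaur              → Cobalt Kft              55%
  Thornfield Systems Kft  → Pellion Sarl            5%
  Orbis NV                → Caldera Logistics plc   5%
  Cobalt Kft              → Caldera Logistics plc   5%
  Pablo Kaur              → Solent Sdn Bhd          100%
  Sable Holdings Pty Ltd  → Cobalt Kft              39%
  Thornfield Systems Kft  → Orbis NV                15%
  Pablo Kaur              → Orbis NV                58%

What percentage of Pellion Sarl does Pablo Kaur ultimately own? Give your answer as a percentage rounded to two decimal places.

90.00%

Pablo reaches Pellion along 2 paths.
Via Thornfield → Talus: 100% × 100% × 85% = 85%.
Via Thornfield: 100% × 5% = 5%.
Total: 85% + 5% = 90%.
Rounded: 90.00%.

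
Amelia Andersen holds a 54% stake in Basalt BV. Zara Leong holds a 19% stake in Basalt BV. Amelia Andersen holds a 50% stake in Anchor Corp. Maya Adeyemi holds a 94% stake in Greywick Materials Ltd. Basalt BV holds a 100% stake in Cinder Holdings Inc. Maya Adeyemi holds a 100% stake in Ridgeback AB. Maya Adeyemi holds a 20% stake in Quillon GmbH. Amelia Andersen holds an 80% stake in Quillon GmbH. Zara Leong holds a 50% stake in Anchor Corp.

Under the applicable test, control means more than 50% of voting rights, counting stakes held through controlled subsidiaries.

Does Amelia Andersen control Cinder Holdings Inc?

Amelia holds 54% of Basalt, so Amelia controls Basalt.
Basalt holds 100% of Cinder, so Amelia controls Cinder.

Yes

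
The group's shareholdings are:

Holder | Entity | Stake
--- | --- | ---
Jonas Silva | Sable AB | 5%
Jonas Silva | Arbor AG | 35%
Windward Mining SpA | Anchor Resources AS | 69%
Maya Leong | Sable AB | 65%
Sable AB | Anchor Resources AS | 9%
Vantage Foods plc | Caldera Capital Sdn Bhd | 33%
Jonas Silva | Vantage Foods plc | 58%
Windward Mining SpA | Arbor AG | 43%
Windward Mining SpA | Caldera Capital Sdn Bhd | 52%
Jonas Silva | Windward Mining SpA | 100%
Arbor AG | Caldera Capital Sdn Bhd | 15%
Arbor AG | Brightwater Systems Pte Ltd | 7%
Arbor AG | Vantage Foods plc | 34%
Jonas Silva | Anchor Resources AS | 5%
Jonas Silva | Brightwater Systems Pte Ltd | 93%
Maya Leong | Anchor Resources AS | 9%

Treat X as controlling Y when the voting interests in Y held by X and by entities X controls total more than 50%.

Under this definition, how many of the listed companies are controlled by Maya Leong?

Maya holds 65% of Sable, so Maya controls Sable.
No other company's threshold is met.
Maya controls 1 company.

1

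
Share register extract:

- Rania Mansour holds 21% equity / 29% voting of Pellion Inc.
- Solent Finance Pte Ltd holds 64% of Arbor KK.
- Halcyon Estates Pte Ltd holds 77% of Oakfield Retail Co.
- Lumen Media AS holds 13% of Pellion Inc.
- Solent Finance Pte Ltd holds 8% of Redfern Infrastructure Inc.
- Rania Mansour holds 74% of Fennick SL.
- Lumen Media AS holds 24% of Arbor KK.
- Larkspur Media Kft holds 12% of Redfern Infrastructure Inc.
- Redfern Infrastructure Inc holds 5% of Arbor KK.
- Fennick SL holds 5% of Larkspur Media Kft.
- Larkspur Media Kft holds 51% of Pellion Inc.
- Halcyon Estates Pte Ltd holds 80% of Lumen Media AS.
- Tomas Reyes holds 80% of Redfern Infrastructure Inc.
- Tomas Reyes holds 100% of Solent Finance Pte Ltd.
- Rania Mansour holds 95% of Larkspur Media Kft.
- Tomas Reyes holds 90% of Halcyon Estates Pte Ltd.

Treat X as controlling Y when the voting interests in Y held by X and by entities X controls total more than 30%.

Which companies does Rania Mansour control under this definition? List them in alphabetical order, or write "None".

Rania holds 74% of Fennick, so Rania controls Fennick.
Rania and Fennick together hold 95% + 5% = 100% of Larkspur, so Rania controls Larkspur.
Larkspur and Rania together hold 51% + 29% = 80% of Pellion, so Rania controls Pellion.
No other company's threshold is met.

Fennick SL, Larkspur Media Kft, Pellion Inc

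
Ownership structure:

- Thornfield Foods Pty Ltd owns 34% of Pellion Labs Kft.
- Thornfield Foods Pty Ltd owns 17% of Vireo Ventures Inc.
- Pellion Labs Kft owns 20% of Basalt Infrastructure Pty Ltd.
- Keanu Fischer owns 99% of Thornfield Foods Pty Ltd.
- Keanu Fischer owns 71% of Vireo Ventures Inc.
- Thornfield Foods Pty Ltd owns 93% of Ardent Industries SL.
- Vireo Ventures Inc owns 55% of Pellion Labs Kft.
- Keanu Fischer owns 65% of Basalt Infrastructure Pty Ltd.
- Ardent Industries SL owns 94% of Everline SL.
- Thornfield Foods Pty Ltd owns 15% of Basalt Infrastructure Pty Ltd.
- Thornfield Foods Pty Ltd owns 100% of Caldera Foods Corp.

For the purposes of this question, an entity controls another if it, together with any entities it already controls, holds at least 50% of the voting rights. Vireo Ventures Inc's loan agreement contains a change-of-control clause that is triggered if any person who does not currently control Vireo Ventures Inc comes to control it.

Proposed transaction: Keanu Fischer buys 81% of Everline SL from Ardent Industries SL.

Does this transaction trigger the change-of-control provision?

The purchase adds only to Keanu's holdings (Ardent's stake shrinks), so Keanu is the only person who could newly come to control Vireo.
Keanu holds 99% of Thornfield, so Keanu controls Thornfield.
Keanu and Thornfield together hold 71% + 17% = 88% of Vireo, so Keanu controls Vireo.
So Keanu already controls Vireo before the transaction.
After the purchase, Keanu holds 81% of Everline directly, and Ardent's stake falls to 13%.
Keanu controlled Vireo already, so this is not a new person acquiring control; every other person's position is unchanged or reduced.
No new person acquires control, so the clause is not triggered.

No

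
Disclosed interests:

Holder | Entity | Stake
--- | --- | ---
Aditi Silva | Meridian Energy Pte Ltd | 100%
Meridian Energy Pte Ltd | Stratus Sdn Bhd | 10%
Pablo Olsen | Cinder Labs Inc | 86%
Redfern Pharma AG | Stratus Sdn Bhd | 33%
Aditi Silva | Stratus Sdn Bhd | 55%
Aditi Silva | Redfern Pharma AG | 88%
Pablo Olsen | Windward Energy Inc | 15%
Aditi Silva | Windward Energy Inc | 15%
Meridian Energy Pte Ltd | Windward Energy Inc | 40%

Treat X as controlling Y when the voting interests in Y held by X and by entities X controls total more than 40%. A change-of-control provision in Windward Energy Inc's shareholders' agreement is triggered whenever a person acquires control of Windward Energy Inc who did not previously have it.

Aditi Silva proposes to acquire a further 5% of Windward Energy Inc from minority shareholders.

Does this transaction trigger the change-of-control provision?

No

The purchase changes only Aditi's holdings, so Aditi is the only person who could newly come to control Windward.
Aditi holds 100% of Meridian, so Aditi controls Meridian.
Aditi and Meridian together hold 15% + 40% = 55% of Windward, so Aditi controls Windward.
So Aditi already controls Windward before the transaction.
After the purchase, Aditi's direct stake in Windward rises to 15% + 5% = 20%.
Aditi controlled Windward already, so this is not a new person acquiring control; every other person's position is unchanged or reduced.
No new person acquires control, so the clause is not triggered.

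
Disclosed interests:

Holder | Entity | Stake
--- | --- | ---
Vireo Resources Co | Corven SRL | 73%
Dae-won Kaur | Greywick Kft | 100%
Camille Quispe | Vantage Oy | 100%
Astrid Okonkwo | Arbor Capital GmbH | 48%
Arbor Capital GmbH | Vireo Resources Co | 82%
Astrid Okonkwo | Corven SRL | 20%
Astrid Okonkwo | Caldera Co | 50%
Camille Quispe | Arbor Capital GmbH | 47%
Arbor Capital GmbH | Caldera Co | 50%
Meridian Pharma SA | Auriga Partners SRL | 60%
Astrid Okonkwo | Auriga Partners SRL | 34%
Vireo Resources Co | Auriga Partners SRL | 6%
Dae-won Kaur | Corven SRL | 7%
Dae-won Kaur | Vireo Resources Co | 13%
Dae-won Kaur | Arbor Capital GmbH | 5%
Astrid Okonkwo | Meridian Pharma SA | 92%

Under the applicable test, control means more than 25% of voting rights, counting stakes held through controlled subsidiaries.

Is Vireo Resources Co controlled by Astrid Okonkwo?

Yes

Astrid holds 48% of Arbor, so Astrid controls Arbor.
Arbor holds 82% of Vireo, so Astrid controls Vireo.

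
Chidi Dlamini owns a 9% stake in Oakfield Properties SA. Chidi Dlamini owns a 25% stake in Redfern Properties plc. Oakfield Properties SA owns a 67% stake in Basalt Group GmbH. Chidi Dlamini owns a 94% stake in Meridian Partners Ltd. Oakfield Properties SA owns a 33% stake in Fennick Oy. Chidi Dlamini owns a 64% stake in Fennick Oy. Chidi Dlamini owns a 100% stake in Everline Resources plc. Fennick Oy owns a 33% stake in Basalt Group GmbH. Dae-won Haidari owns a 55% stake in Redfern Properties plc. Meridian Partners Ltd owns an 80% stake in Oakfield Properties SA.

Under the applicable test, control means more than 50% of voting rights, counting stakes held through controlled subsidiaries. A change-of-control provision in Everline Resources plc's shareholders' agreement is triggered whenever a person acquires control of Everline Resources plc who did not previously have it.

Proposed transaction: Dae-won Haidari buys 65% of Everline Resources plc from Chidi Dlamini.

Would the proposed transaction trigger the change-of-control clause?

Yes

The purchase adds only to Dae-won's holdings (Chidi's stake shrinks), so Dae-won is the only person who could newly come to control Everline.
Dae-won holds 55% of Redfern, so Dae-won controls Redfern.
Neither Dae-won nor any entity Dae-won controls holds any voting interest in Everline.
So before the transaction, Dae-won does not control Everline.
After the purchase, Dae-won holds 65% of Everline directly, and Chidi's stake falls to 35%.
Dae-won holds 65% of Everline, so Dae-won controls Everline.
Dae-won did not control Everline before and does after, so the clause is triggered.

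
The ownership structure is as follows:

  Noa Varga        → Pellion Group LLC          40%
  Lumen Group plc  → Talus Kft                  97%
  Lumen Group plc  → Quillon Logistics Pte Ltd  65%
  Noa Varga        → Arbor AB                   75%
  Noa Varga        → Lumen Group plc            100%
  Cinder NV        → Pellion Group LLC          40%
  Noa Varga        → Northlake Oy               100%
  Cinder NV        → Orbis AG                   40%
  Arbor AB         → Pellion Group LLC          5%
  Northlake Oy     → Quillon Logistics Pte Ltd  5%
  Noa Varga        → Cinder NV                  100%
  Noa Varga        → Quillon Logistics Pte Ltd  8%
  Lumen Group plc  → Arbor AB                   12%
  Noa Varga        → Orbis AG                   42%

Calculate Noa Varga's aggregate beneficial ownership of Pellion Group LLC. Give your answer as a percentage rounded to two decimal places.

84.35%

Noa reaches Pellion along 4 paths.
Direct stake: 40% = 40%.
Via Arbor: 75% × 5% = 3.75%.
Via Lumen → Arbor: 100% × 12% × 5% = 0.6%.
Via Cinder: 100% × 40% = 40%.
Total: 40% + 3.75% + 0.6% + 40% = 84.35%.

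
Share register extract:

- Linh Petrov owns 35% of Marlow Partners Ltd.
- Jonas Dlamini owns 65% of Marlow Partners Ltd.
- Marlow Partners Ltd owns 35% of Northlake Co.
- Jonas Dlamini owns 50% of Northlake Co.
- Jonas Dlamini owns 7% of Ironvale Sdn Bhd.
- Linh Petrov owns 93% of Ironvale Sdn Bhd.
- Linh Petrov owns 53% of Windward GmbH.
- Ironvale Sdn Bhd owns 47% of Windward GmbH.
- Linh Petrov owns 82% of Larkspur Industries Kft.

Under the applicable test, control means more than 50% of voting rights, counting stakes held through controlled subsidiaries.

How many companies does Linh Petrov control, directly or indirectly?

3

Linh holds 82% of Larkspur, so Linh controls Larkspur.
Linh holds 93% of Ironvale, so Linh controls Ironvale.
Linh and Ironvale together hold 53% + 47% = 100% of Windward, so Linh controls Windward.
No other company's threshold is met.
Linh controls 3 companies.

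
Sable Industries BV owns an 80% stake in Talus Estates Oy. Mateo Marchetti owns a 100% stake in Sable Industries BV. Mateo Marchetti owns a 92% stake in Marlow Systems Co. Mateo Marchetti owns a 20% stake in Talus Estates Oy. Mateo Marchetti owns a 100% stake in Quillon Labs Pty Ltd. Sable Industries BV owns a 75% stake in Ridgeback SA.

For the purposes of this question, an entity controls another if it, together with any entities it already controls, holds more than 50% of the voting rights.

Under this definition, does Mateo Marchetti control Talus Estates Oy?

Yes

Mateo holds 100% of Sable, so Mateo controls Sable.
Sable and Mateo together hold 80% + 20% = 100% of Talus, so Mateo controls Talus.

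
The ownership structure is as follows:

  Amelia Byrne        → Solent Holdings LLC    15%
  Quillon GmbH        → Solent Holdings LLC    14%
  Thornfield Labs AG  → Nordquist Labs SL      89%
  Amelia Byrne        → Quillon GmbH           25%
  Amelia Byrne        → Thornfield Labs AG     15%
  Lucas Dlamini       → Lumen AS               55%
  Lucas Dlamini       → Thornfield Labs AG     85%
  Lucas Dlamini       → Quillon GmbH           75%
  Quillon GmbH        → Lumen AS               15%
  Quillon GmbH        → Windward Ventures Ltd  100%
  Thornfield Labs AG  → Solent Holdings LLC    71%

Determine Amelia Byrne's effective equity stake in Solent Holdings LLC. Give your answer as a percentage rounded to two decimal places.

29.15%

Amelia reaches Solent along 3 paths.
Via Quillon: 25% × 14% = 3.5%.
Via Thornfield: 15% × 71% = 10.65%.
Direct stake: 15% = 15%.
Total: 3.5% + 10.65% + 15% = 29.15%.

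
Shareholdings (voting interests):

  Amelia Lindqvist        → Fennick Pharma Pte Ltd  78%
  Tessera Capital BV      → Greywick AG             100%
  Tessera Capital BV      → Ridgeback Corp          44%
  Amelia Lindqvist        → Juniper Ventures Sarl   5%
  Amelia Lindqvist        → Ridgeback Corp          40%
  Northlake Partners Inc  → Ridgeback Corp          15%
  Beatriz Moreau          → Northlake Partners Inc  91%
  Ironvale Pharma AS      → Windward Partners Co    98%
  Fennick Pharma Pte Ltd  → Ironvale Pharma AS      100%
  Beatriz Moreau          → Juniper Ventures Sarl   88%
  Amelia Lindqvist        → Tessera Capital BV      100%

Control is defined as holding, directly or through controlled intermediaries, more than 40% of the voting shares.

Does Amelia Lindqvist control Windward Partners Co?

Amelia holds 78% of Fennick, so Amelia controls Fennick.
Fennick holds 100% of Ironvale, so Amelia controls Ironvale.
Ironvale holds 98% of Windward, so Amelia controls Windward.

Yes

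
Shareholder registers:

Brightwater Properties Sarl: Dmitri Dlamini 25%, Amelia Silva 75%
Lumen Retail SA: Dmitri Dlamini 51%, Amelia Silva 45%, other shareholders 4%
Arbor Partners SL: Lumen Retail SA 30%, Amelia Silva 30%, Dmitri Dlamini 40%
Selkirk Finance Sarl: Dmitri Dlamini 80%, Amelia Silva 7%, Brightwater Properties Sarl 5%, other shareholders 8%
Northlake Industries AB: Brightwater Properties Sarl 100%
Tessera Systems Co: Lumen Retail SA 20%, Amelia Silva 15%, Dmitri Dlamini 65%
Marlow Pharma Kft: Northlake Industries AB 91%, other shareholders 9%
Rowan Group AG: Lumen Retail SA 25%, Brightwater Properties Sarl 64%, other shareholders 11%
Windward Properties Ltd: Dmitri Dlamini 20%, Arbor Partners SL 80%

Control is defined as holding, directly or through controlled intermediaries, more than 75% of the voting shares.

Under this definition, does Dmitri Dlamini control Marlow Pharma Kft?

No

Dmitri holds 80% of Selkirk, so Dmitri controls Selkirk.
Neither Dmitri nor any entity Dmitri controls holds any voting interest in Marlow.
So Dmitri does not control Marlow.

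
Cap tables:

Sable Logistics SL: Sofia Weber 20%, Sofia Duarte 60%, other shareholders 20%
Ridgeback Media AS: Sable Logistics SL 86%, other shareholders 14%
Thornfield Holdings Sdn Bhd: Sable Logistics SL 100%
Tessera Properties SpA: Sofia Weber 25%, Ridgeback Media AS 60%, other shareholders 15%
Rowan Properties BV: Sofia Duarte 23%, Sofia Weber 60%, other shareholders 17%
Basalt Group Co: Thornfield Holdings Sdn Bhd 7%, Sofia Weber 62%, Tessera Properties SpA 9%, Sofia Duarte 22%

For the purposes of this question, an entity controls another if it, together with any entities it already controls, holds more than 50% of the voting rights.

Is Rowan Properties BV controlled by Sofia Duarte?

No

Sofia Duarte holds 60% of Sable, so Sofia Duarte controls Sable.
Sable holds 86% of Ridgeback, so Sofia Duarte controls Ridgeback.
Sable holds 100% of Thornfield, so Sofia Duarte controls Thornfield.
Ridgeback holds 60% of Tessera, so Sofia Duarte controls Tessera.
In Rowan, Sofia Duarte's side holds only 23%, not > 50%.
So Sofia Duarte does not control Rowan.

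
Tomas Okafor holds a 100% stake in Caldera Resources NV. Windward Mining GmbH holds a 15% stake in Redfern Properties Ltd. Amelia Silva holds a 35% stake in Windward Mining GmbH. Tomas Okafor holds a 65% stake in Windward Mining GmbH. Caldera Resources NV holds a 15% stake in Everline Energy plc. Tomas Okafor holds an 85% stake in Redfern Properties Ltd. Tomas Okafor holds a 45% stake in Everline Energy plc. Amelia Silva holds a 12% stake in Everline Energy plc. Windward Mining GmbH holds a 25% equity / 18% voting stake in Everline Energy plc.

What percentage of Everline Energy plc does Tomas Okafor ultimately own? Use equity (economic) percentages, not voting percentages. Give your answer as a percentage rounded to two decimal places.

Tomas reaches Everline along 3 paths.
Via Windward: 65% × 25% = 16.25%.
Via Caldera: 100% × 15% = 15%.
Direct stake: 45% = 45%.
Total: 16.25% + 15% + 45% = 76.25%.

76.25%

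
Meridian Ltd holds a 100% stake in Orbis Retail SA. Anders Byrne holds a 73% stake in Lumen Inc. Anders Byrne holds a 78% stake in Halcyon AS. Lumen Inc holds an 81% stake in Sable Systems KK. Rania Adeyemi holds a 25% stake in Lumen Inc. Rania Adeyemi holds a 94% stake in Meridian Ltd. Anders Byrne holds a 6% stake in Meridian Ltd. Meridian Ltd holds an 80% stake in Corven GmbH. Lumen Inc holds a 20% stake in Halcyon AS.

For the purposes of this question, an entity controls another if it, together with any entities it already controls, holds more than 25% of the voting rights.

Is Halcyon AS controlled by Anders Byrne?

Yes

Anders holds 73% of Lumen, so Anders controls Lumen.
Lumen and Anders together hold 20% + 78% = 98% of Halcyon, so Anders controls Halcyon.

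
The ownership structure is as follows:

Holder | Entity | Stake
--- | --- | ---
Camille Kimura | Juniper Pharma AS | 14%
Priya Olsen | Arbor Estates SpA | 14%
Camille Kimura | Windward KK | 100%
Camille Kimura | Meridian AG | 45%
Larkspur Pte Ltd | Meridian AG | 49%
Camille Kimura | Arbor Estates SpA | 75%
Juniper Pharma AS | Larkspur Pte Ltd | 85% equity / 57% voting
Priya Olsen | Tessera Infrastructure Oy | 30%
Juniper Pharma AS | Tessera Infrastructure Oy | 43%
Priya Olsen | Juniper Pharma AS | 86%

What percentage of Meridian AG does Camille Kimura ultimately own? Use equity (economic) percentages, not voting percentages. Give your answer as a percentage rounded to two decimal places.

50.83%

Camille reaches Meridian along 2 paths.
Via Juniper → Larkspur: 14% × 85% × 49% = 5.831%.
Direct stake: 45% = 45%.
Total: 5.831% + 45% = 50.831%.
Rounded: 50.83%.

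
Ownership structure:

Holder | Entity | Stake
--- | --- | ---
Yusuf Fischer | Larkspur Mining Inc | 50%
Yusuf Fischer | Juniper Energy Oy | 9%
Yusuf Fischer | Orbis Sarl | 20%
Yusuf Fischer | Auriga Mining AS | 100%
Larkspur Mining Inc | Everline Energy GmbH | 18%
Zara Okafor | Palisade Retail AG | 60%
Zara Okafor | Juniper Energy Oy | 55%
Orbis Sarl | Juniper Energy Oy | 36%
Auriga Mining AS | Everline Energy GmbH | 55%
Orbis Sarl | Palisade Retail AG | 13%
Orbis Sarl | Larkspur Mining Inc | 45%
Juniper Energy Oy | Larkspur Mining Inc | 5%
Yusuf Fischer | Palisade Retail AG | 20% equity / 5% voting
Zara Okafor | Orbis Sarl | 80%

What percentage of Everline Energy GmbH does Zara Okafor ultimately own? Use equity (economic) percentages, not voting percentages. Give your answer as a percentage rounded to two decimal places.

Zara reaches Everline along 3 paths.
Via Orbis → Larkspur: 80% × 45% × 18% = 6.48%.
Via Juniper → Larkspur: 55% × 5% × 18% = 0.495%.
Via Orbis → Juniper → Larkspur: 80% × 36% × 5% × 18% = 0.2592%.
Total: 6.48% + 0.495% + 0.2592% = 7.2342%.
Rounded: 7.23%.

7.23%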